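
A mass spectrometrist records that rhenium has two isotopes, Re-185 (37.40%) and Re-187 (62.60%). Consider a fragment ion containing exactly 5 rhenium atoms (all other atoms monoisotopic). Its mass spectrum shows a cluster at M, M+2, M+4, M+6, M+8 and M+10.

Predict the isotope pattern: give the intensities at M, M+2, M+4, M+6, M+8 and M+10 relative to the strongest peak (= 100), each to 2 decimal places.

Each Re atom is independently Re-185 (p = 0.3740) or Re-187 (q = 0.6260); the cluster is the binomial expansion (p + q)^5.
P(M) = 0.3740^5 = 0.007317
P(M+2) = 5 × 0.3740^4 × 0.6260^1 = 0.061239
P(M+4) = 10 × 0.3740^3 × 0.6260^2 = 0.205005
P(M+6) = 10 × 0.3740^2 × 0.6260^3 = 0.343136
P(M+8) = 5 × 0.3740^1 × 0.6260^4 = 0.287170
P(M+10) = 0.6260^5 = 0.096133
The M+6 peak is largest (0.343136); scaling to 100 gives 2.13 : 17.85 : 59.74 : 100.00 : 83.69 : 28.02.

2.13 : 17.85 : 59.74 : 100.00 : 83.69 : 28.02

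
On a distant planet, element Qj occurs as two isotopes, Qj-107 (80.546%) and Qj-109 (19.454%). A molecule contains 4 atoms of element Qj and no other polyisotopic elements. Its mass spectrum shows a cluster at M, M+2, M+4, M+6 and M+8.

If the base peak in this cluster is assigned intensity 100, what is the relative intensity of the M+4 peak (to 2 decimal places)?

35.00

Term probabilities: M 0.4209, M+2 0.4066, M+4 0.1473, M+6 0.0237, M+8 0.0014. Base peak = M.
P(M) = C(4,0) × 0.80546^4 × 0.19454^0 = 1 × 0.42089708 × 1.0000 = 0.420897 (base)
P(M+4) = C(4,2) × 0.80546^2 × 0.19454^2 = 6 × 0.64876581 × 0.03784581 = 0.147318
Relative intensity = 0.147318 / 0.420897 × 100 = 35.00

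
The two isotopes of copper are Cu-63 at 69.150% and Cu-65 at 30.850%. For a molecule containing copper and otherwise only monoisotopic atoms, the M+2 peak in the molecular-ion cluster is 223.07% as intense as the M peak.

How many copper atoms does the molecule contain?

The M+2/M ratio from n Cu atoms is n · q/p = n · 0.30850/0.69150.
n = 2.2307 × 0.69150/0.30850 = 5.00 ≈ 5

5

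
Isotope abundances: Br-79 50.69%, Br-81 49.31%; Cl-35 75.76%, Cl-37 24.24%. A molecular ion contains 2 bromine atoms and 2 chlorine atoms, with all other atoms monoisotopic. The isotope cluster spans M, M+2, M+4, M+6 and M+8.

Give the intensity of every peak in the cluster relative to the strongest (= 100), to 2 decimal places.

Bromine pattern (n=2): 0.25694761 : 0.49990478 : 0.24314761
Chlorine pattern (n=2): 0.57395776 : 0.36728448 : 0.05875776
Convolve the two distributions (both contribute in 2-u steps):
  M: 0.25694761×0.57395776 = 0.147477
  M+2: 0.25694761×0.36728448 + 0.49990478×0.57395776 = 0.381297
  M+4: 0.25694761×0.05875776 + 0.49990478×0.36728448 + 0.24314761×0.57395776 = 0.338261
  M+6: 0.49990478×0.05875776 + 0.24314761×0.36728448 = 0.118678
  M+8: 0.24314761×0.05875776 = 0.014287
Scale to base peak (0.381297) = 100: 38.68 : 100.00 : 88.71 : 31.12 : 3.75

38.68 : 100.00 : 88.71 : 31.12 : 3.75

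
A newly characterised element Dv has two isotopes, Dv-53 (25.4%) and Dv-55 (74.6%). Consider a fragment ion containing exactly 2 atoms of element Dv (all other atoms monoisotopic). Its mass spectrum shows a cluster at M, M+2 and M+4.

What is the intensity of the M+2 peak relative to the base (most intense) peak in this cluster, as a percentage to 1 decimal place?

Binomial terms of (0.254 + 0.746)^2: M 0.0645, M+2 0.3790, M+4 0.5565 → M+4 is the base peak.
P(M+4) = C(2,2) × 0.254^0 × 0.746^2 = 1 × 1.0000 × 0.556516 = 0.556516 (base)
P(M+2) = C(2,1) × 0.254^1 × 0.746^1 = 2 × 0.2540 × 0.7460 = 0.378968
Relative intensity = 0.378968 / 0.556516 × 100 = 68.1

68.1%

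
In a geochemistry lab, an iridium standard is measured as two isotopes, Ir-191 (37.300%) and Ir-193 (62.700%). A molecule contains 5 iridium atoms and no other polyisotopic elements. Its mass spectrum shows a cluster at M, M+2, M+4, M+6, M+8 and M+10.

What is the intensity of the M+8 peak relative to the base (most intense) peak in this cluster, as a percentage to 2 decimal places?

84.05%

Term probabilities: M 0.0072, M+2 0.0607, M+4 0.2040, M+6 0.3429, M+8 0.2882, M+10 0.0969. Base peak = M+6.
P(M+6) = C(5,3) × 0.37300^2 × 0.62700^3 = 10 × 0.139129 × 0.24649188 = 0.342942 (base)
P(M+8) = C(5,4) × 0.37300^1 × 0.62700^4 = 5 × 0.3730 × 0.15455041 = 0.288237
Relative intensity = 0.288237 / 0.342942 × 100 = 84.05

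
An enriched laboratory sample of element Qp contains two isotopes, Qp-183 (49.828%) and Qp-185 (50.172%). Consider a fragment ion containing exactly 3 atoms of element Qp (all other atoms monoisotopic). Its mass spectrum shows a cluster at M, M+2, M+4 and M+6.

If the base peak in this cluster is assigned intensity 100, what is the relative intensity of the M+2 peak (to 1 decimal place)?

Binomial terms of (0.49828 + 0.50172)^3: M 0.1237, M+2 0.3737, M+4 0.3763, M+6 0.1263 → M+4 is the base peak.
P(M+4) = C(3,2) × 0.49828^1 × 0.50172^2 = 3 × 0.49828 × 0.25172296 = 0.376286 (base)
P(M+2) = C(3,1) × 0.49828^2 × 0.50172^1 = 3 × 0.24828296 × 0.50172 = 0.373706
Relative intensity = 0.373706 / 0.376286 × 100 = 99.3

99.3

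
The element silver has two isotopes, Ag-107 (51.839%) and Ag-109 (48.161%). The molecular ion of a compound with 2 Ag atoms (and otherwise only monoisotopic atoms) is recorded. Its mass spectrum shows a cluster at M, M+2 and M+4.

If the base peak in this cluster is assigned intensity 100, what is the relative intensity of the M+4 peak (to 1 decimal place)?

46.5

Binomial terms of (0.51839 + 0.48161)^2: M 0.2687, M+2 0.4993, M+4 0.2319 → M+2 is the base peak.
P(M+2) = C(2,1) × 0.51839^1 × 0.48161^1 = 2 × 0.51839 × 0.48161 = 0.499324 (base)
P(M+4) = C(2,2) × 0.51839^0 × 0.48161^2 = 1 × 1.0000 × 0.23194819 = 0.231948
Relative intensity = 0.231948 / 0.499324 × 100 = 46.5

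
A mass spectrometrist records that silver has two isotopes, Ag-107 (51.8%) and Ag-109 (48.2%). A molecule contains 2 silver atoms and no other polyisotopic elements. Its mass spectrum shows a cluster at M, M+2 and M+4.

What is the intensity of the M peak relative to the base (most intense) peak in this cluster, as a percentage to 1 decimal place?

(0.518 + 0.482)^2 gives M 0.2683, M+2 0.4994, M+4 0.2323; the largest is M+2.
P(M+2) = C(2,1) × 0.518^1 × 0.482^1 = 2 × 0.5180 × 0.4820 = 0.499352 (base)
P(M) = C(2,0) × 0.518^2 × 0.482^0 = 1 × 0.268324 × 1.0000 = 0.268324
Relative intensity = 0.268324 / 0.499352 × 100 = 53.7

53.7%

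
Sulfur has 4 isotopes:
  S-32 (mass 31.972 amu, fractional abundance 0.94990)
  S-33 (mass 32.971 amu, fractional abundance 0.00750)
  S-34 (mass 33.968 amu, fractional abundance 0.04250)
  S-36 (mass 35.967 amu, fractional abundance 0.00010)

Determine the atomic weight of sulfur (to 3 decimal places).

The abundance-weighted mean is 0.94990 × 31.972 + 0.00750 × 32.971 + 0.04250 × 33.968 + 0.00010 × 35.967
= 30.3702 + 0.2473 + 1.4436 + 0.0036 = 32.0647 amu

32.065 amu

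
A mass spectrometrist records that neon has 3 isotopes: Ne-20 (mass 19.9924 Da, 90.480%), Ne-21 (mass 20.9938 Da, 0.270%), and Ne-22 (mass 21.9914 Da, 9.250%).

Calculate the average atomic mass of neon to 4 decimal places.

20.1800 Da

Weight each isotope mass by its fractional abundance: 0.90480 × 19.9924 + 0.00270 × 20.9938 + 0.09250 × 21.9914
= 18.08912 + 0.05668 + 2.03420 = 20.18000 Da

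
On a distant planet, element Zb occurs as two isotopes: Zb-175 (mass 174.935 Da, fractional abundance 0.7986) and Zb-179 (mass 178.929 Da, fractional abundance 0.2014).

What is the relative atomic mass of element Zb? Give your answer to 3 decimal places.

Ar = Σ fᵢ·mᵢ = 0.7986 × 174.935 + 0.2014 × 178.929
= 139.7031 + 36.0363 = 175.7394 Da

175.739 Da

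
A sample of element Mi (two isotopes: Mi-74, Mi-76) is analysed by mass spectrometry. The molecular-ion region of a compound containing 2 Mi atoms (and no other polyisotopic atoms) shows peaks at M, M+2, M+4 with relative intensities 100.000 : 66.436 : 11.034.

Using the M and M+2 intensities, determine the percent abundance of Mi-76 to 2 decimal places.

Write p for the Mi-74 fraction. I(M+2)/I(M) = [C(2,1)·p^1·(1−p)] / p^2 = 2·(1−p)/p = 66.436/100.000 = 0.6644
(1−p)/p = 0.6644/2 = 0.3322  ⇒  p = 1/(1 + 0.3322) = 0.7506
Mi-74: 75.06%, Mi-76: 24.94%.

24.94%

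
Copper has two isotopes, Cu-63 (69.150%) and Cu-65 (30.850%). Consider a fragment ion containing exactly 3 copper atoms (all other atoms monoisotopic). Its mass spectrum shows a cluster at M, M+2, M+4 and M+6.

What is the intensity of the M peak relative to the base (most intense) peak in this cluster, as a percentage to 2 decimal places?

74.72%

Binomial terms of (0.69150 + 0.30850)^3: M 0.3307, M+2 0.4425, M+4 0.1974, M+6 0.0294 → M+2 is the base peak.
P(M+2) = C(3,1) × 0.69150^2 × 0.30850^1 = 3 × 0.47817225 × 0.3085 = 0.442548 (base)
P(M) = C(3,0) × 0.69150^3 × 0.30850^0 = 1 × 0.33065611 × 1.0000 = 0.330656
Relative intensity = 0.330656 / 0.442548 × 100 = 74.72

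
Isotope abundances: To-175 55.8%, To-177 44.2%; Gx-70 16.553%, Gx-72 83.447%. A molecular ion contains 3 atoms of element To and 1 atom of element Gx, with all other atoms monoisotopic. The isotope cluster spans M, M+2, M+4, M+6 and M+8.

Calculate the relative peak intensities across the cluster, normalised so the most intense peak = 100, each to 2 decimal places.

7.21 : 53.51 : 100.00 : 72.04 : 18.07

Element To pattern (n=3): 0.17374111 : 0.41286866 : 0.32703934 : 0.08635089
Element Gx pattern (n=1): 0.16553 : 0.83447
Convolve the two distributions (both contribute in 2-u steps):
  M: 0.17374111×0.16553 = 0.028759
  M+2: 0.17374111×0.83447 + 0.41286866×0.16553 = 0.213324
  M+4: 0.41286866×0.83447 + 0.32703934×0.16553 = 0.398661
  M+6: 0.32703934×0.83447 + 0.08635089×0.16553 = 0.287198
  M+8: 0.08635089×0.83447 = 0.072057
Scale to base peak (0.398661) = 100: 7.21 : 53.51 : 100.00 : 72.04 : 18.07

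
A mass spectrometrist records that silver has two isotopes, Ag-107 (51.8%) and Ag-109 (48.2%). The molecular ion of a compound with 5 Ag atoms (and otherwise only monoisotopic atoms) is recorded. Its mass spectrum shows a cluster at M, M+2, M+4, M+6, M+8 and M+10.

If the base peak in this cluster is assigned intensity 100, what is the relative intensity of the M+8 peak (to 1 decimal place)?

43.3

Binomial terms of (0.518 + 0.482)^5: M 0.0373, M+2 0.1735, M+4 0.3229, M+6 0.3005, M+8 0.1398, M+10 0.0260 → M+4 is the base peak.
P(M+4) = C(5,2) × 0.518^3 × 0.482^2 = 10 × 0.13899183 × 0.232324 = 0.322911 (base)
P(M+8) = C(5,4) × 0.518^1 × 0.482^4 = 5 × 0.5180 × 0.05397444 = 0.139794
Relative intensity = 0.139794 / 0.322911 × 100 = 43.3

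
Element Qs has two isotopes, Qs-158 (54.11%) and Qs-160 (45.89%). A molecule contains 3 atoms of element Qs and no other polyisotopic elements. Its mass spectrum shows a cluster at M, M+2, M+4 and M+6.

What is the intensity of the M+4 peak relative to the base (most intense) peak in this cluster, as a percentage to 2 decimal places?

84.81%

Binomial terms of (0.5411 + 0.4589)^3: M 0.1584, M+2 0.4031, M+4 0.3418, M+6 0.0966 → M+2 is the base peak.
P(M+2) = C(3,1) × 0.5411^2 × 0.4589^1 = 3 × 0.29278921 × 0.4589 = 0.403083 (base)
P(M+4) = C(3,2) × 0.5411^1 × 0.4589^2 = 3 × 0.5411 × 0.21058921 = 0.341849
Relative intensity = 0.341849 / 0.403083 × 100 = 84.81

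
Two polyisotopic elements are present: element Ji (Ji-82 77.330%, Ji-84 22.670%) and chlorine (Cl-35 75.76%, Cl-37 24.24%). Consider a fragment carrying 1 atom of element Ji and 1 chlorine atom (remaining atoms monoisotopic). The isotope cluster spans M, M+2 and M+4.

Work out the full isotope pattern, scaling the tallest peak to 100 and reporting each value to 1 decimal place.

Element Ji pattern (n=1): 0.7733 : 0.2267
Chlorine pattern (n=1): 0.7576 : 0.2424
Convolve the two distributions (both contribute in 2-u steps):
  M: 0.7733×0.7576 = 0.585852
  M+2: 0.7733×0.2424 + 0.2267×0.7576 = 0.359196
  M+4: 0.2267×0.2424 = 0.054952
Scale to base peak (0.585852) = 100: 100.0 : 61.3 : 9.4

100.0 : 61.3 : 9.4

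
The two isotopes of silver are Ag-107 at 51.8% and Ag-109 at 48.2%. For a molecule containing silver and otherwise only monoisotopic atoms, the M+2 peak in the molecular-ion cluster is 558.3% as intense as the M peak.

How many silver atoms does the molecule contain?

The M+2/M ratio from n Ag atoms is n · q/p = n · 0.482/0.518.
n = 5.583 × 0.518/0.482 = 6.00 ≈ 6

6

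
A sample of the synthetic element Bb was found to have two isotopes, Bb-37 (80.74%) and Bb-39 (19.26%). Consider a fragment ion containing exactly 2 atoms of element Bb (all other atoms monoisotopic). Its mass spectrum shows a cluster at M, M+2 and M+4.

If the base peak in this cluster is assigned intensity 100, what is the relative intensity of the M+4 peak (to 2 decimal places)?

Binomial terms of (0.8074 + 0.1926)^2: M 0.6519, M+2 0.3110, M+4 0.0371 → M is the base peak.
P(M) = C(2,0) × 0.8074^2 × 0.1926^0 = 1 × 0.65189476 × 1.0000 = 0.651895 (base)
P(M+4) = C(2,2) × 0.8074^0 × 0.1926^2 = 1 × 1.0000 × 0.03709476 = 0.037095
Relative intensity = 0.037095 / 0.651895 × 100 = 5.69

5.69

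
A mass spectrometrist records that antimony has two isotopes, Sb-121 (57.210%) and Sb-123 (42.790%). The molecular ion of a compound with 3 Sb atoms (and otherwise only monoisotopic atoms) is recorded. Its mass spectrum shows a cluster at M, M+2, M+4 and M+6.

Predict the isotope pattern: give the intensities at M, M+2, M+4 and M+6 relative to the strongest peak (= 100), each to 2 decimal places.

Each Sb atom is independently Sb-121 (p = 0.57210) or Sb-123 (q = 0.42790); the cluster is the binomial expansion (p + q)^3.
P(M) = 0.57210^3 = 0.187247
P(M+2) = 3 × 0.57210^2 × 0.42790^1 = 0.420153
P(M+4) = 3 × 0.57210^1 × 0.42790^2 = 0.314252
P(M+6) = 0.42790^3 = 0.078348
The M+2 peak is largest (0.420153); scaling to 100 gives 44.57 : 100.00 : 74.79 : 18.65.

44.57 : 100.00 : 74.79 : 18.65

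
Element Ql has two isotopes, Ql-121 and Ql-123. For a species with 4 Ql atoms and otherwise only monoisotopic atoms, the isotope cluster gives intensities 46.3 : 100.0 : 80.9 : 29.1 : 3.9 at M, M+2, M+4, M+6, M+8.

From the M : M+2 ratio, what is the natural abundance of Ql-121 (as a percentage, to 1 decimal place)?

64.9%

If p is the fraction of Ql that is Ql-121, then I(M+2)/I(M) = [C(4,1)·p^3·(1−p)] / p^4 = 4·(1−p)/p = 100.0/46.3 = 2.1598
(1−p)/p = 2.1598/4 = 0.5400  ⇒  p = 1/(1 + 0.5400) = 0.6494
Ql-121: 64.9%, Ql-123: 35.1%.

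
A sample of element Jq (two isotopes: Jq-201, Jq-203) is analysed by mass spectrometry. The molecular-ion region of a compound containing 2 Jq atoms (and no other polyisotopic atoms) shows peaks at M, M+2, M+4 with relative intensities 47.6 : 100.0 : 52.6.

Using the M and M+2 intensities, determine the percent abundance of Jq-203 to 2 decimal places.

51.23%

Write p for the Jq-201 fraction. I(M+2)/I(M) = [C(2,1)·p^1·(1−p)] / p^2 = 2·(1−p)/p = 100.0/47.6 = 2.1008
(1−p)/p = 2.1008/2 = 1.0504  ⇒  p = 1/(1 + 1.0504) = 0.4877
Jq-201: 48.77%, Jq-203: 51.23%.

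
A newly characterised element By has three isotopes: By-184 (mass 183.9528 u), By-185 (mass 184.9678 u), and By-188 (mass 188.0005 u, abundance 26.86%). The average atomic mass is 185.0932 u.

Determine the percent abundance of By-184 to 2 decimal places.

67.90%

The remaining 73.14% is split between By-184 (fraction x) and By-185 (fraction 0.7314 − x).
Substituting: 183.9528x + 184.9678(0.7314 − x) = 134.5962657
(183.9528 − 184.9678)x = -0.68918322  ⇒  x = 0.67900, y = 0.05240
By-184: 67.90%, By-185: 5.24%.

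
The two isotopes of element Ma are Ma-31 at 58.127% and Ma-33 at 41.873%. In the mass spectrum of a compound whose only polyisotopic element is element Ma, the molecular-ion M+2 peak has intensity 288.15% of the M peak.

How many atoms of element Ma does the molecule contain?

With n Ma atoms, P(M+2)/P(M) = C(n,1)·p^(n−1)q / p^n = n·q/p = n · 0.41873/0.58127.
n = 2.8815 × 0.58127/0.41873 = 4.00 ≈ 4

4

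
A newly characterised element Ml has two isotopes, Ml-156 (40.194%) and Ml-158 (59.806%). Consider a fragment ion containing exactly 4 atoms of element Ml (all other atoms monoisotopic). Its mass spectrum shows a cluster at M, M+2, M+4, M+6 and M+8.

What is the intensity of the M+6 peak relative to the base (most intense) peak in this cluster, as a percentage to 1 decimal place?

(0.40194 + 0.59806)^4 gives M 0.0261, M+2 0.1553, M+4 0.3467, M+6 0.3439, M+8 0.1279; the largest is M+4.
P(M+4) = C(4,2) × 0.40194^2 × 0.59806^2 = 6 × 0.16155576 × 0.35767576 = 0.346707 (base)
P(M+6) = C(4,3) × 0.40194^1 × 0.59806^3 = 4 × 0.40194 × 0.21391157 = 0.343918
Relative intensity = 0.343918 / 0.346707 × 100 = 99.2

99.2%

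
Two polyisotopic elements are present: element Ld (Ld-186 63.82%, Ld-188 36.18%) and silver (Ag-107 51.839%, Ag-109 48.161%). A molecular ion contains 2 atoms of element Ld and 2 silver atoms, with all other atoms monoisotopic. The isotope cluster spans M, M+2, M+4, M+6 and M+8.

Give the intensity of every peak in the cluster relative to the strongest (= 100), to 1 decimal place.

Element Ld pattern (n=2): 0.40729924 : 0.46180152 : 0.13089924
Silver pattern (n=2): 0.26872819 : 0.49932362 : 0.23194819
Convolve the two distributions (both contribute in 2-u steps):
  M: 0.40729924×0.26872819 = 0.109453
  M+2: 0.40729924×0.49932362 + 0.46180152×0.26872819 = 0.327473
  M+4: 0.40729924×0.23194819 + 0.46180152×0.49932362 + 0.13089924×0.26872819 = 0.360237
  M+6: 0.46180152×0.23194819 + 0.13089924×0.49932362 = 0.172475
  M+8: 0.13089924×0.23194819 = 0.030362
Scale to base peak (0.360237) = 100: 30.4 : 90.9 : 100.0 : 47.9 : 8.4

30.4 : 90.9 : 100.0 : 47.9 : 8.4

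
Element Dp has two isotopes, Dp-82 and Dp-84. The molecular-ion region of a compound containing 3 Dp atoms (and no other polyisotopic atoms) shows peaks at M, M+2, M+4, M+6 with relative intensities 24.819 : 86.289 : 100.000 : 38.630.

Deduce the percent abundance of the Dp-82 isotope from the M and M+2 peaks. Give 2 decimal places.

46.32%

Write p for the Dp-82 fraction. I(M+2)/I(M) = [C(3,1)·p^2·(1−p)] / p^3 = 3·(1−p)/p = 86.289/24.819 = 3.4767
(1−p)/p = 3.4767/3 = 1.1589  ⇒  p = 1/(1 + 1.1589) = 0.4632
Dp-82: 46.32%, Dp-84: 53.68%.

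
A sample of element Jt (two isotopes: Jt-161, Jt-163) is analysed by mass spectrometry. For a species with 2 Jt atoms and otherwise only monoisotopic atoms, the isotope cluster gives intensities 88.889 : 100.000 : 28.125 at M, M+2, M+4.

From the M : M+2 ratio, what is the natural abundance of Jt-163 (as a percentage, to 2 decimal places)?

Let p = fractional abundance of Jt-161. I(M+2)/I(M) = [C(2,1)·p^1·(1−p)] / p^2 = 2·(1−p)/p = 100.000/88.889 = 1.1250
(1−p)/p = 1.1250/2 = 0.5625  ⇒  p = 1/(1 + 0.5625) = 0.6400
Jt-161: 64.00%, Jt-163: 36.00%.

36.00%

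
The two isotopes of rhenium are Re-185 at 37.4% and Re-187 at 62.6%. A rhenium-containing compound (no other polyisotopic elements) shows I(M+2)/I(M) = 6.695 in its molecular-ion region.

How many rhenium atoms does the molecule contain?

4

For n independent Re atoms, I(M+2)/I(M) = n · (abundance Re-187) / (abundance Re-185) = n · 0.626/0.374.
n = 6.695 × 0.374/0.626 = 4.00 ≈ 4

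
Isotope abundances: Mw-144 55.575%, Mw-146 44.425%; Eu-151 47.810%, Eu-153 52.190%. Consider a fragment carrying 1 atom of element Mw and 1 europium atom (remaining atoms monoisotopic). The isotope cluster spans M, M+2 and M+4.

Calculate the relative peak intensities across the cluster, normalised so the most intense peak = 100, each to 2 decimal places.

52.88 : 100.00 : 46.15

Element Mw pattern (n=1): 0.55575 : 0.44425
Europium pattern (n=1): 0.4781 : 0.5219
Convolve the two distributions (both contribute in 2-u steps):
  M: 0.55575×0.4781 = 0.265704
  M+2: 0.55575×0.5219 + 0.44425×0.4781 = 0.502442
  M+4: 0.44425×0.5219 = 0.231854
Scale to base peak (0.502442) = 100: 52.88 : 100.00 : 46.15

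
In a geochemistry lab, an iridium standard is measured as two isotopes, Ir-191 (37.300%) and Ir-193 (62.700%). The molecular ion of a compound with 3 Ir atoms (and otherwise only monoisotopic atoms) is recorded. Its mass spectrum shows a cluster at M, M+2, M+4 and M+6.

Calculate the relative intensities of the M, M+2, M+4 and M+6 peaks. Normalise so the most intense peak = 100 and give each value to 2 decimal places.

11.80 : 59.49 : 100.00 : 56.03

The 3 Ir atoms are independent, so intensities follow the terms of (0.37300 + 0.62700)^3.
P(M) = 0.37300^3 = 0.051895
P(M+2) = 3 × 0.37300^2 × 0.62700^1 = 0.261702
P(M+4) = 3 × 0.37300^1 × 0.62700^2 = 0.439911
P(M+6) = 0.62700^3 = 0.246492
The M+4 peak is largest (0.439911); scaling to 100 gives 11.80 : 59.49 : 100.00 : 56.03.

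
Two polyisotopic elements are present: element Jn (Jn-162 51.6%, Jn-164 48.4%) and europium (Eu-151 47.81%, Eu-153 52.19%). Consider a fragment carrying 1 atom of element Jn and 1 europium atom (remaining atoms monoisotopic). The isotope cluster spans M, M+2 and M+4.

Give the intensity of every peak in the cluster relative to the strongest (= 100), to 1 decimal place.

49.3 : 100.0 : 50.4

Element Jn pattern (n=1): 0.5160 : 0.4840
Europium pattern (n=1): 0.4781 : 0.5219
Convolve the two distributions (both contribute in 2-u steps):
  M: 0.5160×0.4781 = 0.246700
  M+2: 0.5160×0.5219 + 0.4840×0.4781 = 0.500701
  M+4: 0.4840×0.5219 = 0.252600
Scale to base peak (0.500701) = 100: 49.3 : 100.0 : 50.4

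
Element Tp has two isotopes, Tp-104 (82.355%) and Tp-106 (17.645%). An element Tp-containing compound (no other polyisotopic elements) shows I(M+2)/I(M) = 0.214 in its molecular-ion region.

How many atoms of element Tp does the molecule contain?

With n Tp atoms, P(M+2)/P(M) = C(n,1)·p^(n−1)q / p^n = n·q/p = n · 0.17645/0.82355.
n = 0.214 × 0.82355/0.17645 = 1.00 ≈ 1

1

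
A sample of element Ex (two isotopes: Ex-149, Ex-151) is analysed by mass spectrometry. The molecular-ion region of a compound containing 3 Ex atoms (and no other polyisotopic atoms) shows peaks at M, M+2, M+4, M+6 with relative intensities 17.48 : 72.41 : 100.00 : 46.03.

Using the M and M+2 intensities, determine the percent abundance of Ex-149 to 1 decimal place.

Let p = fractional abundance of Ex-149. I(M+2)/I(M) = [C(3,1)·p^2·(1−p)] / p^3 = 3·(1−p)/p = 72.41/17.48 = 4.1424
(1−p)/p = 4.1424/3 = 1.3808  ⇒  p = 1/(1 + 1.3808) = 0.4200
Ex-149: 42.0%, Ex-151: 58.0%.

42.0%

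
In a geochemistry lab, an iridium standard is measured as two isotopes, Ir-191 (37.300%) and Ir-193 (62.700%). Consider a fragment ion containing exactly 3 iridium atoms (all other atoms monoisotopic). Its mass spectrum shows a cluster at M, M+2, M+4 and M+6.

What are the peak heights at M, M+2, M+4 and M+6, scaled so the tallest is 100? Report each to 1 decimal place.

11.8 : 59.5 : 100.0 : 56.0

Expanding (0.37300 + 0.62700)^3:
P(M) = 0.37300^3 = 0.051895
P(M+2) = 3 × 0.37300^2 × 0.62700^1 = 0.261702
P(M+4) = 3 × 0.37300^1 × 0.62700^2 = 0.439911
P(M+6) = 0.62700^3 = 0.246492
The M+4 peak is largest (0.439911); scaling to 100 gives 11.8 : 59.5 : 100.0 : 56.0.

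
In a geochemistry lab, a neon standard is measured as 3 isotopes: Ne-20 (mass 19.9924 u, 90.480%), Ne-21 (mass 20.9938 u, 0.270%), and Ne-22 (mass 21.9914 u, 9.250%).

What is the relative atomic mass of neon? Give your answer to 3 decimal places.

The abundance-weighted mean is 0.90480 × 19.9924 + 0.00270 × 20.9938 + 0.09250 × 21.9914
= 18.08912 + 0.05668 + 2.03420 = 20.18000 u

20.180 u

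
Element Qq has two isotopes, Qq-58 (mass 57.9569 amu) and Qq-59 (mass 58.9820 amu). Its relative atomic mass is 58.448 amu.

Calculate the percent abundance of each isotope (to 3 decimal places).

Let x be the fractional abundance of Qq-58; then Qq-59 has abundance 1 − x.
57.9569·x + 58.9820·(1 − x) = 58.448
(57.9569 − 58.9820)·x = 58.448 − 58.9820
x = -0.5340 / -1.0251 = 0.52092 → 52.092% Qq-58, 47.908% Qq-59.

Qq-58: 52.092%, Qq-59: 47.908%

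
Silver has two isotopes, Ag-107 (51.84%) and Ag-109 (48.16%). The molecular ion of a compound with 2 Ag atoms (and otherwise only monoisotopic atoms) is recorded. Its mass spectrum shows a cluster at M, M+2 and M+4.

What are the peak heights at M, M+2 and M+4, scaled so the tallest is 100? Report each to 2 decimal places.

Each Ag atom is independently Ag-107 (p = 0.5184) or Ag-109 (q = 0.4816); the cluster is the binomial expansion (p + q)^2.
P(M) = 0.5184^2 = 0.268739
P(M+2) = 2 × 0.5184^1 × 0.4816^1 = 0.499323
P(M+4) = 0.4816^2 = 0.231939
The M+2 peak is largest (0.499323); scaling to 100 gives 53.82 : 100.00 : 46.45.

53.82 : 100.00 : 46.45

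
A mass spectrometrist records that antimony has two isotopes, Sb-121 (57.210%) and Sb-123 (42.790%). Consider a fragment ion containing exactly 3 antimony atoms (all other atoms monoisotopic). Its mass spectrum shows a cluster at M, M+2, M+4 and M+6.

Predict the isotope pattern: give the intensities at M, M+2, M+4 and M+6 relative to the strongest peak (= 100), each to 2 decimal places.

Each Sb atom is independently Sb-121 (p = 0.57210) or Sb-123 (q = 0.42790); the cluster is the binomial expansion (p + q)^3.
P(M) = 0.57210^3 = 0.187247
P(M+2) = 3 × 0.57210^2 × 0.42790^1 = 0.420153
P(M+4) = 3 × 0.57210^1 × 0.42790^2 = 0.314252
P(M+6) = 0.42790^3 = 0.078348
The M+2 peak is largest (0.420153); scaling to 100 gives 44.57 : 100.00 : 74.79 : 18.65.

44.57 : 100.00 : 74.79 : 18.65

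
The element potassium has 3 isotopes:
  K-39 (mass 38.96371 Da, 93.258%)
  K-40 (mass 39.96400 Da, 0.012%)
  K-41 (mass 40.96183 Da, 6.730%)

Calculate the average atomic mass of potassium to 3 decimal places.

The abundance-weighted mean is 0.93258 × 38.96371 + 0.00012 × 39.96400 + 0.06730 × 40.96183
= 36.336777 + 0.004796 + 2.756731 = 39.098304 Da

39.098 Da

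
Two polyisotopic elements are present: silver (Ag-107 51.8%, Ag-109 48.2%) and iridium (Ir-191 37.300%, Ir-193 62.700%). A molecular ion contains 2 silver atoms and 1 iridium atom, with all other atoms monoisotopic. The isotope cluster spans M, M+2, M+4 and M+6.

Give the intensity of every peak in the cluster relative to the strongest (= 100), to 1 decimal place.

25.0 : 88.7 : 100.0 : 36.4

Silver pattern (n=2): 0.268324 : 0.499352 : 0.232324
Iridium pattern (n=1): 0.3730 : 0.6270
Convolve the two distributions (both contribute in 2-u steps):
  M: 0.268324×0.3730 = 0.100085
  M+2: 0.268324×0.6270 + 0.499352×0.3730 = 0.354497
  M+4: 0.499352×0.6270 + 0.232324×0.3730 = 0.399751
  M+6: 0.232324×0.6270 = 0.145667
Scale to base peak (0.399751) = 100: 25.0 : 88.7 : 100.0 : 36.4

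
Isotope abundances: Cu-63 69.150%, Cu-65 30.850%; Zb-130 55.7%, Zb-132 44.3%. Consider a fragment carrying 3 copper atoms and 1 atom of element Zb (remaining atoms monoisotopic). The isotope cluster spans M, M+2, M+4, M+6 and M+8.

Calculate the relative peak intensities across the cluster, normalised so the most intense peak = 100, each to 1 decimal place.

46.9 : 100.0 : 77.9 : 26.4 : 3.3

Copper pattern (n=3): 0.33065611 : 0.44254842 : 0.19743483 : 0.02936064
Element Zb pattern (n=1): 0.5570 : 0.4430
Convolve the two distributions (both contribute in 2-u steps):
  M: 0.33065611×0.5570 = 0.184175
  M+2: 0.33065611×0.4430 + 0.44254842×0.5570 = 0.392980
  M+4: 0.44254842×0.4430 + 0.19743483×0.5570 = 0.306020
  M+6: 0.19743483×0.4430 + 0.02936064×0.5570 = 0.103818
  M+8: 0.02936064×0.4430 = 0.013007
Scale to base peak (0.392980) = 100: 46.9 : 100.0 : 77.9 : 26.4 : 3.3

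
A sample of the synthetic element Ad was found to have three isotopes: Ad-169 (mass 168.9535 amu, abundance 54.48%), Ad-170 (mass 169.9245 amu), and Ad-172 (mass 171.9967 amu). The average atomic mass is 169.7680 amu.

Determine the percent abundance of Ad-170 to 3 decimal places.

The remaining 45.52% is split between Ad-170 (fraction x) and Ad-172 (fraction 0.4552 − x).
Substituting: 169.9245x + 171.9967(0.4552 − x) = 77.7221332
(169.9245 − 171.9967)x = -0.57076464  ⇒  x = 0.27544, y = 0.17976
Ad-170: 27.544%, Ad-172: 17.976%.

27.544%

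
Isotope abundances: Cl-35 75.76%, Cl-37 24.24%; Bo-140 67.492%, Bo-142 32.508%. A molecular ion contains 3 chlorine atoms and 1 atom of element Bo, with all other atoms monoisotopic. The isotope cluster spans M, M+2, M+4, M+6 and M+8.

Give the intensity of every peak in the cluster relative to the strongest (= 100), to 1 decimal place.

Chlorine pattern (n=3): 0.4348304 : 0.41738208 : 0.13354464 : 0.01424288
Element Bo pattern (n=1): 0.67492 : 0.32508
Convolve the two distributions (both contribute in 2-u steps):
  M: 0.4348304×0.67492 = 0.293476
  M+2: 0.4348304×0.32508 + 0.41738208×0.67492 = 0.423054
  M+4: 0.41738208×0.32508 + 0.13354464×0.67492 = 0.225815
  M+6: 0.13354464×0.32508 + 0.01424288×0.67492 = 0.053025
  M+8: 0.01424288×0.32508 = 0.004630
Scale to base peak (0.423054) = 100: 69.4 : 100.0 : 53.4 : 12.5 : 1.1

69.4 : 100.0 : 53.4 : 12.5 : 1.1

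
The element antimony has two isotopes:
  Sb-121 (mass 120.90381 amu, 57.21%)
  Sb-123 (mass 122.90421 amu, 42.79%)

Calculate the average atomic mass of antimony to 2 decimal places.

121.76 amu

Weight each isotope mass by its fractional abundance: 0.5721 × 120.90381 + 0.4279 × 122.90421
= 69.169070 + 52.590711 = 121.759781 amu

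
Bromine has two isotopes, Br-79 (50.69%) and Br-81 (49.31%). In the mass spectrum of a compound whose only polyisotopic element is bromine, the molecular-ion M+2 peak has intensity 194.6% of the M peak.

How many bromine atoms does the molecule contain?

2

For n independent Br atoms, I(M+2)/I(M) = n · (abundance Br-81) / (abundance Br-79) = n · 0.4931/0.5069.
n = 1.946 × 0.5069/0.4931 = 2.00 ≈ 2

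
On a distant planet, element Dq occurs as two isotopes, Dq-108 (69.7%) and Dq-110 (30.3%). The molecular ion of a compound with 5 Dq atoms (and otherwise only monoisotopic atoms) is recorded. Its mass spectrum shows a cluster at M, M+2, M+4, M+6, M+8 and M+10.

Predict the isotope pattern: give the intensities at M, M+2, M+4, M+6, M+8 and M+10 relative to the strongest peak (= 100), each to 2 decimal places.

The 5 Dq atoms are independent, so intensities follow the terms of (0.697 + 0.303)^5.
P(M) = 0.697^5 = 0.164499
P(M+2) = 5 × 0.697^4 × 0.303^1 = 0.357556
P(M+4) = 10 × 0.697^3 × 0.303^2 = 0.310873
P(M+6) = 10 × 0.697^2 × 0.303^3 = 0.135143
P(M+8) = 5 × 0.697^1 × 0.303^4 = 0.029375
P(M+10) = 0.303^5 = 0.002554
The M+2 peak is largest (0.357556); scaling to 100 gives 46.01 : 100.00 : 86.94 : 37.80 : 8.22 : 0.71.

46.01 : 100.00 : 86.94 : 37.80 : 8.22 : 0.71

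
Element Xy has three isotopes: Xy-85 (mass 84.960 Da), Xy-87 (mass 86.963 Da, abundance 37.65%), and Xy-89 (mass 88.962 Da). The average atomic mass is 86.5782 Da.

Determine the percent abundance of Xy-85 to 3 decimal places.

The remaining 62.35% is split between Xy-85 (fraction x) and Xy-89 (fraction 0.6235 − x).
Substituting: 84.960x + 88.962(0.6235 − x) = 53.8366305
(84.960 − 88.962)x = -1.6311765  ⇒  x = 0.40759, y = 0.21591
Xy-85: 40.759%, Xy-89: 21.591%.

40.759%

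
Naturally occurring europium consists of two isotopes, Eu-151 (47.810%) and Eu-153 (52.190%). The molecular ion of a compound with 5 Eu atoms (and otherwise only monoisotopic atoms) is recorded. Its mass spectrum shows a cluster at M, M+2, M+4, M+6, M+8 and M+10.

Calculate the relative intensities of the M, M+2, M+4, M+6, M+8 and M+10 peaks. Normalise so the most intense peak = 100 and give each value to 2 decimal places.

7.69 : 41.96 : 91.61 : 100.00 : 54.58 : 11.92

The 5 Eu atoms are independent, so intensities follow the terms of (0.47810 + 0.52190)^5.
P(M) = 0.47810^5 = 0.024980
P(M+2) = 5 × 0.47810^4 × 0.52190^1 = 0.136343
P(M+4) = 10 × 0.47810^3 × 0.52190^2 = 0.297667
P(M+6) = 10 × 0.47810^2 × 0.52190^3 = 0.324937
P(M+8) = 5 × 0.47810^1 × 0.52190^4 = 0.177353
P(M+10) = 0.52190^5 = 0.038720
The M+6 peak is largest (0.324937); scaling to 100 gives 7.69 : 41.96 : 91.61 : 100.00 : 54.58 : 11.92.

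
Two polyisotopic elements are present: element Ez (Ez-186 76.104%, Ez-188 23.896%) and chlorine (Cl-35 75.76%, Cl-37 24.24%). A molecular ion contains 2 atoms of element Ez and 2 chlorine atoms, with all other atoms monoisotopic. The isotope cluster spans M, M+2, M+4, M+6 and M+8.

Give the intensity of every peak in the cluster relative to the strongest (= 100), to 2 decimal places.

Element Ez pattern (n=2): 0.57918188 : 0.36371624 : 0.05710188
Chlorine pattern (n=2): 0.57395776 : 0.36728448 : 0.05875776
Convolve the two distributions (both contribute in 2-u steps):
  M: 0.57918188×0.57395776 = 0.332426
  M+2: 0.57918188×0.36728448 + 0.36371624×0.57395776 = 0.421482
  M+4: 0.57918188×0.05875776 + 0.36371624×0.36728448 + 0.05710188×0.57395776 = 0.200393
  M+6: 0.36371624×0.05875776 + 0.05710188×0.36728448 = 0.042344
  M+8: 0.05710188×0.05875776 = 0.003355
Scale to base peak (0.421482) = 100: 78.87 : 100.00 : 47.54 : 10.05 : 0.80

78.87 : 100.00 : 47.54 : 10.05 : 0.80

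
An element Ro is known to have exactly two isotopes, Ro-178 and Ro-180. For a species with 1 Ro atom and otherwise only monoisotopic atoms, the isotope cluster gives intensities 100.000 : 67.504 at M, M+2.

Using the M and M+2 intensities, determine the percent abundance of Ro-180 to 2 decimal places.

Write p for the Ro-178 fraction. I(M+2)/I(M) = [C(1,1)·p^0·(1−p)] / p^1 = 1·(1−p)/p = 67.504/100.000 = 0.6750
(1−p)/p = 0.6750/1 = 0.6750  ⇒  p = 1/(1 + 0.6750) = 0.5970
Ro-178: 59.70%, Ro-180: 40.30%.

40.30%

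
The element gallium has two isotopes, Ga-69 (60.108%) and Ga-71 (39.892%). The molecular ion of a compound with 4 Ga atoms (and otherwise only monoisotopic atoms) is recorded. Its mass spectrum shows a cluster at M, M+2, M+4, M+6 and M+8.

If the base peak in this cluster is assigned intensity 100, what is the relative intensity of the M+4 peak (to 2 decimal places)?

(0.60108 + 0.39892)^4 gives M 0.1305, M+2 0.3465, M+4 0.3450, M+6 0.1526, M+8 0.0253; the largest is M+2.
P(M+2) = C(4,1) × 0.60108^3 × 0.39892^1 = 4 × 0.2171685 × 0.39892 = 0.346531 (base)
P(M+4) = C(4,2) × 0.60108^2 × 0.39892^2 = 6 × 0.36129717 × 0.15913717 = 0.344975
Relative intensity = 0.344975 / 0.346531 × 100 = 99.55

99.55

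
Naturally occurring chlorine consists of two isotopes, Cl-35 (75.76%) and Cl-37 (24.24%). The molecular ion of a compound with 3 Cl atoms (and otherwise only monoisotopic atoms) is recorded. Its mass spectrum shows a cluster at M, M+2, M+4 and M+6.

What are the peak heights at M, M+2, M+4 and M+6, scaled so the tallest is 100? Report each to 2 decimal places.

Each Cl atom is independently Cl-35 (p = 0.7576) or Cl-37 (q = 0.2424); the cluster is the binomial expansion (p + q)^3.
P(M) = 0.7576^3 = 0.434830
P(M+2) = 3 × 0.7576^2 × 0.2424^1 = 0.417382
P(M+4) = 3 × 0.7576^1 × 0.2424^2 = 0.133545
P(M+6) = 0.2424^3 = 0.014243
The M peak is largest (0.434830); scaling to 100 gives 100.00 : 95.99 : 30.71 : 3.28.

100.00 : 95.99 : 30.71 : 3.28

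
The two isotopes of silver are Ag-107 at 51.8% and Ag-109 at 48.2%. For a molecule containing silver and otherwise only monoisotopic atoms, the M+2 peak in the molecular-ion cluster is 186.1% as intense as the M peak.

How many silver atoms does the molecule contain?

2

The M+2/M ratio from n Ag atoms is n · q/p = n · 0.482/0.518.
n = 1.861 × 0.518/0.482 = 2.00 ≈ 2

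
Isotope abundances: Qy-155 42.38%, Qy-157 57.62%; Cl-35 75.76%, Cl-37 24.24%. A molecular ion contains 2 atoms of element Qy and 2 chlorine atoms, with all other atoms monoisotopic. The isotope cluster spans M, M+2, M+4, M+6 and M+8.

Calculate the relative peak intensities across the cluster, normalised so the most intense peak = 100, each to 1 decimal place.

27.1 : 91.0 : 100.0 : 39.6 : 5.1

Element Qy pattern (n=2): 0.17960644 : 0.48838712 : 0.33200644
Chlorine pattern (n=2): 0.57395776 : 0.36728448 : 0.05875776
Convolve the two distributions (both contribute in 2-u steps):
  M: 0.17960644×0.57395776 = 0.103087
  M+2: 0.17960644×0.36728448 + 0.48838712×0.57395776 = 0.346280
  M+4: 0.17960644×0.05875776 + 0.48838712×0.36728448 + 0.33200644×0.57395776 = 0.380488
  M+6: 0.48838712×0.05875776 + 0.33200644×0.36728448 = 0.150637
  M+8: 0.33200644×0.05875776 = 0.019508
Scale to base peak (0.380488) = 100: 27.1 : 91.0 : 100.0 : 39.6 : 5.1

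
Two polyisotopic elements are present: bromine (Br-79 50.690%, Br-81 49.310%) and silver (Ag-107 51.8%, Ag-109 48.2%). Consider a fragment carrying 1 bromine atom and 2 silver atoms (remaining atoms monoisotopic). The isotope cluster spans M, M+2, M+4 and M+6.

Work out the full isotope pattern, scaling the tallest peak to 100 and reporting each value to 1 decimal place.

Bromine pattern (n=1): 0.5069 : 0.4931
Silver pattern (n=2): 0.268324 : 0.499352 : 0.232324
Convolve the two distributions (both contribute in 2-u steps):
  M: 0.5069×0.268324 = 0.136013
  M+2: 0.5069×0.499352 + 0.4931×0.268324 = 0.385432
  M+4: 0.5069×0.232324 + 0.4931×0.499352 = 0.363996
  M+6: 0.4931×0.232324 = 0.114559
Scale to base peak (0.385432) = 100: 35.3 : 100.0 : 94.4 : 29.7

35.3 : 100.0 : 94.4 : 29.7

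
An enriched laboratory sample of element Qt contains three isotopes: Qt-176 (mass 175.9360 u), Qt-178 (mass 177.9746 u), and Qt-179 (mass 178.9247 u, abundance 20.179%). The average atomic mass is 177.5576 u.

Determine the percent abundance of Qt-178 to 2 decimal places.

Let x and y be the fractions of Qt-176 and Qt-178. Then x + y = 1 − 0.20179 = 0.79821 and 175.9360x + 177.9746y = 177.5576 − 0.20179×178.9247 = 141.452384787.
Substituting: 175.9360x + 177.9746(0.79821 − x) = 141.452384787
(175.9360 − 177.9746)x = -0.608720679  ⇒  x = 0.29860, y = 0.49961
Qt-176: 29.86%, Qt-178: 49.96%.

49.96%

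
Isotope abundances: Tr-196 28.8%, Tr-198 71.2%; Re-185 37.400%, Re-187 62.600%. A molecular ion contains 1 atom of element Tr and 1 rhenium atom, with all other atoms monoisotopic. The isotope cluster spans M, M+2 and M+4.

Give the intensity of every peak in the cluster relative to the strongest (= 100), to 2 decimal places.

24.12 : 100.00 : 99.81

Element Tr pattern (n=1): 0.2880 : 0.7120
Rhenium pattern (n=1): 0.3740 : 0.6260
Convolve the two distributions (both contribute in 2-u steps):
  M: 0.2880×0.3740 = 0.107712
  M+2: 0.2880×0.6260 + 0.7120×0.3740 = 0.446576
  M+4: 0.7120×0.6260 = 0.445712
Scale to base peak (0.446576) = 100: 24.12 : 100.00 : 99.81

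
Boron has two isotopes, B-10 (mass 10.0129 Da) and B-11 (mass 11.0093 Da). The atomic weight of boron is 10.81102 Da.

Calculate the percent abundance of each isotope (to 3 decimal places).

With x = fraction of B-10 (so B-11 is 1 − x):
10.0129·x + 11.0093·(1 − x) = 10.81102
(10.0129 − 11.0093)·x = 10.81102 − 11.0093
x = -0.19828 / -0.9964 = 0.19900 → 19.900% B-10, 80.100% B-11.

B-10: 19.900%, B-11: 80.100%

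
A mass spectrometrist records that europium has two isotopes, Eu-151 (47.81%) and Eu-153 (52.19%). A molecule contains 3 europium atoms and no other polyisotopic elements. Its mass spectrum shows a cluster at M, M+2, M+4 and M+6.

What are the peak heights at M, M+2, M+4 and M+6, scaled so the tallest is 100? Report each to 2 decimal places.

27.97 : 91.61 : 100.00 : 36.39

Each Eu atom is independently Eu-151 (p = 0.4781) or Eu-153 (q = 0.5219); the cluster is the binomial expansion (p + q)^3.
P(M) = 0.4781^3 = 0.109284
P(M+2) = 3 × 0.4781^2 × 0.5219^1 = 0.357887
P(M+4) = 3 × 0.4781^1 × 0.5219^2 = 0.390674
P(M+6) = 0.5219^3 = 0.142155
The M+4 peak is largest (0.390674); scaling to 100 gives 27.97 : 91.61 : 100.00 : 36.39.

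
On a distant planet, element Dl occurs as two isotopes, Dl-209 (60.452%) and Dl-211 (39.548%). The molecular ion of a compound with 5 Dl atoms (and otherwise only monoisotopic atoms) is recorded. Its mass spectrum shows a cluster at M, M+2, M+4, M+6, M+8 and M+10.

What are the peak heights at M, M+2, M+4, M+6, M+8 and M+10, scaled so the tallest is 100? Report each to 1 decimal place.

Expanding (0.60452 + 0.39548)^5:
P(M) = 0.60452^5 = 0.080733
P(M+2) = 5 × 0.60452^4 × 0.39548^1 = 0.264081
P(M+4) = 10 × 0.60452^3 × 0.39548^2 = 0.345526
P(M+6) = 10 × 0.60452^2 × 0.39548^3 = 0.226045
P(M+8) = 5 × 0.60452^1 × 0.39548^4 = 0.073940
P(M+10) = 0.39548^5 = 0.009674
The M+4 peak is largest (0.345526); scaling to 100 gives 23.4 : 76.4 : 100.0 : 65.4 : 21.4 : 2.8.

23.4 : 76.4 : 100.0 : 65.4 : 21.4 : 2.8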